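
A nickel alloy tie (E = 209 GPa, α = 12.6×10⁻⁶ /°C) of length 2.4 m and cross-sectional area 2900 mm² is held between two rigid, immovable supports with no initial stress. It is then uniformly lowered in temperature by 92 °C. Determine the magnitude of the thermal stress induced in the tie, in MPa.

Because both ends are immovable the net strain is zero, and the suppressed thermal strain is αΔT = 12.6×10⁻⁶ × 92 = 1159.2×10⁻⁶.
σ = EαΔT = 209×10³ × 12.6×10⁻⁶ × 92 = 242.3 MPa (tensile; the tie is trying to contract).

σ ≈ 242 MPa (tensile)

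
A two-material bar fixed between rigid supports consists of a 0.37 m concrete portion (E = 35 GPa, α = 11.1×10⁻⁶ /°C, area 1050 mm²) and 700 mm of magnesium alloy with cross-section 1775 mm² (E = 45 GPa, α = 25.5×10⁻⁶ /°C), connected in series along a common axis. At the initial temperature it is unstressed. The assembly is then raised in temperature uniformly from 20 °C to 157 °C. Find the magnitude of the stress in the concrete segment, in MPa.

σ ≈ 152 MPa (compressive)

With the walls removed the bar would change length by δ_free = Σ αᵢΔT Lᵢ = 11.1×10⁻⁶×137×370 + 25.5×10⁻⁶×137×700 = 3.008 mm.
Since the ends are fixed, an axial force P builds up, equal in every segment, with P · Σ Lᵢ/(AᵢEᵢ) = δ_free.
The series flexibility is Σ Lᵢ/(AᵢEᵢ) = 370/(1050×35×10³) + 700/(1775×45×10³) = 1.883×10⁻⁵ mm/N.
Hence P = δ_free / Σ(L/AE) = 3.008/1.883×10⁻⁵ = 159.7 kN (compressive).
σ_{concrete} = P / A = 159700 / 1050 = 152.1 MPa.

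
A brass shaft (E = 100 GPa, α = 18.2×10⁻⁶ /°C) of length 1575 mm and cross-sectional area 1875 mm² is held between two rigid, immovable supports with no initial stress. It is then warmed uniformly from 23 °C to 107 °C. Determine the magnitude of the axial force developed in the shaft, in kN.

Full restraint means ε = 0, so the stress is σ = EαΔT = 100×10³ × 18.2×10⁻⁶ × 84 = 152.9 MPa.
P = AEαΔT = 1875 × 100×10³ × 18.2×10⁻⁶ × 84 = 286.6 kN (compressive).

P ≈ 287 kN (compressive)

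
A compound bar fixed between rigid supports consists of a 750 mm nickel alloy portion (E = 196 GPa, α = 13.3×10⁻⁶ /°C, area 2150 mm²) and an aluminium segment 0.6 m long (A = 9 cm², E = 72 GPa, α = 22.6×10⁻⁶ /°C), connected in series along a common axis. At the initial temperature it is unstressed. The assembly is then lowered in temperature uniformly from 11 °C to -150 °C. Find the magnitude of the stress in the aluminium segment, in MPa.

σ ≈ 381 MPa (tensile)

If the supports were absent, the total length change would be Σ αᵢΔT Lᵢ = 13.3×10⁻⁶×161×750 + 22.6×10⁻⁶×161×600 = 3.789 mm.
The rigid supports impose zero overall length change; the single axial force P common to all segments must satisfy P Σ Lᵢ/(AᵢEᵢ) = δ_free.
The series flexibility is Σ Lᵢ/(AᵢEᵢ) = 750/(2150×196×10³) + 600/(900×72×10³) = 1.104×10⁻⁵ mm/N.
P = 3.789 / 1.104×10⁻⁵ = 343200 N = 343.2 kN, tensile.
σ_{aluminium} = P / A = 343200 / 900 = 381.4 MPa.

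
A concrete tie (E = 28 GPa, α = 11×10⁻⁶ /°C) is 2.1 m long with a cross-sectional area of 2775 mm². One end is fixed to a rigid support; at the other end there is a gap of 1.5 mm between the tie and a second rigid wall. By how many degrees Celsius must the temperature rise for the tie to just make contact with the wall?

Contact occurs when the free expansion equals the gap: αΔT L = 1.5 mm.
So ΔT = g/(αL) = 1.5/(11×10⁻⁶ × 2100) = 64.94 °C.

ΔT ≈ 64.9 °C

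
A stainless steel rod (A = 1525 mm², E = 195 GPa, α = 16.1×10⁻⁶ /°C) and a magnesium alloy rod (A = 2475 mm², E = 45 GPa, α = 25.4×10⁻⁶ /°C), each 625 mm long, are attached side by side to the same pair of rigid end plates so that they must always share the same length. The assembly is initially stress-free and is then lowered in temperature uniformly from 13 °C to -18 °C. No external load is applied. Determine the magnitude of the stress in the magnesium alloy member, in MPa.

σ ≈ 9.44 MPa (tensile)

Equilibrium of a rigid end plate with no external load gives equal and opposite internal forces ±P in the two members. Since α_{magnesium alloy} > α_{stainless steel}, cooling drives the magnesium alloy into tension and the stainless steel into compression.
Setting the final lengths equal and cancelling L: (α₁ − α₂)ΔT = P/(A₁E₁) + P/(A₂E₂).
|α₁ − α₂|·ΔT = 9.3×10⁻⁶ × 31 = 0.0002883.
1/(A₁E₁) + 1/(A₂E₂) = 1/(1525×195×10³) + 1/(2475×45×10³) = 1.234×10⁻⁸ N⁻¹.
So P = 0.0002883 / 1.234×10⁻⁸ = 23.36 kN.
σ_{magnesium alloy} = P/A₂ = 23360/2475 = 9.439 MPa, tensile.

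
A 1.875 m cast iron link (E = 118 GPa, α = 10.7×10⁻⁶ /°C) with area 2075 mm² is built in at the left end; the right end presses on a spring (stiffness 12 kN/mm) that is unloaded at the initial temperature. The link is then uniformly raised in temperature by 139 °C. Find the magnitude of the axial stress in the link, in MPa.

σ ≈ 14.8 MPa (compressive)

Free thermal expansion: δ_free = αΔT L = 10.7×10⁻⁶ × 139 × 1875 = 2.789 mm.
With a force P in the spring, the elastic change of the link is PL/(AE) and that of the spring is P/k; compatibility requires their sum to equal δ_free.
So P = δ_free / [L/(AE) + 1/k] = 2.789 / [ 1875/(2075×118×10³) + 1/(12×10³) ].
P = 2.789 / 9.099×10⁻⁵ = 30650 N.
σ = P/A = 30650/2075 = 14.77 MPa.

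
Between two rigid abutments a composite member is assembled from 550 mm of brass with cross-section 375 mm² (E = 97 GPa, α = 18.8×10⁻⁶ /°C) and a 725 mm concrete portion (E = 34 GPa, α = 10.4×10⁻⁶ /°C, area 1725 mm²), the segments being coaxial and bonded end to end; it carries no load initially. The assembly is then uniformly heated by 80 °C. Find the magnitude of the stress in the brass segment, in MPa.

Free thermal expansion of the whole bar: Σ αᵢΔT Lᵢ = 18.8×10⁻⁶×80×550 + 10.4×10⁻⁶×80×725 = 1.43 mm.
The rigid supports impose zero overall length change; the single axial force P common to all segments must satisfy P Σ Lᵢ/(AᵢEᵢ) = δ_free.
Σ Lᵢ/(AᵢEᵢ) = 550/(375×97×10³) + 725/(1725×34×10³) = 2.748×10⁻⁵ mm/N.
Hence P = δ_free / Σ(L/AE) = 1.43/2.748×10⁻⁵ = 52.05 kN (compressive).
σ_{brass} = P / A = 52050 / 375 = 138.8 MPa.

σ ≈ 139 MPa (compressive)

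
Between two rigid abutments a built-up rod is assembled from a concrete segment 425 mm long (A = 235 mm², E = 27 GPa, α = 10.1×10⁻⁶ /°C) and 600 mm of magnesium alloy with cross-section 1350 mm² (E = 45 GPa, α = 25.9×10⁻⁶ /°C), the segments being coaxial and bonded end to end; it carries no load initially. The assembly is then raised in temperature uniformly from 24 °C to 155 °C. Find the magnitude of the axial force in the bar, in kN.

P ≈ 33.8 kN (compressive)

Free thermal expansion of the whole bar: Σ αᵢΔT Lᵢ = 10.1×10⁻⁶×131×425 + 25.9×10⁻⁶×131×600 = 2.598 mm.
The rigid supports impose zero overall length change; the single axial force P common to all segments must satisfy P Σ Lᵢ/(AᵢEᵢ) = δ_free.
The series flexibility is Σ Lᵢ/(AᵢEᵢ) = 425/(235×27×10³) + 600/(1350×45×10³) = 7.686×10⁻⁵ mm/N.
So P = 2.598 / 7.686×10⁻⁵ = 33.8 kN, compressive.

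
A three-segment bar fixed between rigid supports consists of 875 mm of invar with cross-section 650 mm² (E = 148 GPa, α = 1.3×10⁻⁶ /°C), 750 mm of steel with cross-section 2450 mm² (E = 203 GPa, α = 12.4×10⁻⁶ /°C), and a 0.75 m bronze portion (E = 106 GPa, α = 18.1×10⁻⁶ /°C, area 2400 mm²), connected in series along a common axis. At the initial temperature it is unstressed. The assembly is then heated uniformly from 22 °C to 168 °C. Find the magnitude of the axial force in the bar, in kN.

If the supports were absent, the total length change would be Σ αᵢΔT Lᵢ = 1.3×10⁻⁶×146×875 + 12.4×10⁻⁶×146×750 + 18.1×10⁻⁶×146×750 = 3.506 mm.
The rigid supports impose zero overall length change; the single axial force P common to all segments must satisfy P Σ Lᵢ/(AᵢEᵢ) = δ_free.
Σ Lᵢ/(AᵢEᵢ) = 875/(650×148×10³) + 750/(2450×203×10³) + 750/(2400×106×10³) = 1.355×10⁻⁵ mm/N.
Hence P = δ_free / Σ(L/AE) = 3.506/1.355×10⁻⁵ = 258.7 kN (compressive).

P ≈ 259 kN (compressive)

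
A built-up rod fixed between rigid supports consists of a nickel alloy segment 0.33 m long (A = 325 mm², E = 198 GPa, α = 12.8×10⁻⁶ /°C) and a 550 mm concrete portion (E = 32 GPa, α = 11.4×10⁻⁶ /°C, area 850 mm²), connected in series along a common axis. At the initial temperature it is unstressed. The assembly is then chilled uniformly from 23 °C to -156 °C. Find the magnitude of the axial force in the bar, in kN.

Free thermal contraction of the whole bar: Σ αᵢΔT Lᵢ = 12.8×10⁻⁶×179×330 + 11.4×10⁻⁶×179×550 = 1.878 mm.
Since the ends are fixed, an axial force P builds up, equal in every segment, with P · Σ Lᵢ/(AᵢEᵢ) = δ_free.
Σ Lᵢ/(AᵢEᵢ) = 330/(325×198×10³) + 550/(850×32×10³) = 2.535×10⁻⁵ mm/N.
So P = 1.878 / 2.535×10⁻⁵ = 74.1 kN, tensile.

P ≈ 74.1 kN (tensile)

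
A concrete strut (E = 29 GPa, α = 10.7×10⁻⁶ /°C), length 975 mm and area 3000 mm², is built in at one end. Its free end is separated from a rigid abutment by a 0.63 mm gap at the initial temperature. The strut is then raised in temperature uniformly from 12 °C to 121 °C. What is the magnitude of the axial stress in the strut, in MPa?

σ ≈ 15.1 MPa (compressive)

Free thermal elongation = αΔT L = 10.7×10⁻⁶ × 109 × 975 = 1.137 mm.
After closing the 0.63 mm clearance, 1.137 − 0.63 = 0.5071 mm of expansion remains to be suppressed by the wall.
So σ = E(δ_free − g)/L = 29×10³ × 0.5071/975 = 15.08 MPa.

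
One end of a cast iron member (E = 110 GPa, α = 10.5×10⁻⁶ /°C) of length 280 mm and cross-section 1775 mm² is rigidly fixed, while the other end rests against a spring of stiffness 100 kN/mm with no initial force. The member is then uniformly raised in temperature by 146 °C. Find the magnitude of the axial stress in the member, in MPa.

Free thermal expansion: δ_free = αΔT L = 10.5×10⁻⁶ × 146 × 280 = 0.4292 mm.
Let P be the compressive force at the spring. The member shortens elastically by PL/(AE) and the spring compresses by P/k; together these equal δ_free.
So P = δ_free / [L/(AE) + 1/k] = 0.4292 / [ 280/(1775×110×10³) + 1/(100×10³) ].
P = 0.4292 / 1.143×10⁻⁵ = 37540 N.
σ = P/A = 37540/1775 = 21.15 MPa.

σ ≈ 21.1 MPa (compressive)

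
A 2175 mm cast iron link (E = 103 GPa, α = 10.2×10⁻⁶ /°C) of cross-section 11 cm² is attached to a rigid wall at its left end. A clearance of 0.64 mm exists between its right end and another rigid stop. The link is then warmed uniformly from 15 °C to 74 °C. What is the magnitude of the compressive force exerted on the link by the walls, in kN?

Free thermal elongation = αΔT L = 10.2×10⁻⁶ × 59 × 2175 = 1.309 mm.
The gap closes (δ_free > 0.64 mm) and the wall then resists a further 1.309 − 0.64 = 0.6689 mm of expansion.
That suppressed elongation corresponds to σ = E·Δ/L = 103×10³ × 0.6689/2175 = 31.68 MPa.
P = σA = 31.68 × 1100 = 34.85 kN.

P ≈ 34.8 kN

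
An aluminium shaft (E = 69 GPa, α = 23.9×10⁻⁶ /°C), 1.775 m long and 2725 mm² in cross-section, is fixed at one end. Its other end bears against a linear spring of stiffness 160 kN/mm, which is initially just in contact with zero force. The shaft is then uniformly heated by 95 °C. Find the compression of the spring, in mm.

δ ≈ 1.61 mm

The unrestrained thermal change is αΔT L = 23.9×10⁻⁶ × 95 × 1775 = 4.03 mm.
Let P be the compressive force at the spring. The shaft shortens elastically by PL/(AE) and the spring compresses by P/k; together these equal δ_free.
So P = δ_free / [L/(AE) + 1/k] = 4.03 / [ 1775/(2725×69×10³) + 1/(160×10³) ].
P = 4.03 / 1.569×10⁻⁵ = 256900 N.
Spring compression = P/k = 256900/(160×10³) = 1.605 mm.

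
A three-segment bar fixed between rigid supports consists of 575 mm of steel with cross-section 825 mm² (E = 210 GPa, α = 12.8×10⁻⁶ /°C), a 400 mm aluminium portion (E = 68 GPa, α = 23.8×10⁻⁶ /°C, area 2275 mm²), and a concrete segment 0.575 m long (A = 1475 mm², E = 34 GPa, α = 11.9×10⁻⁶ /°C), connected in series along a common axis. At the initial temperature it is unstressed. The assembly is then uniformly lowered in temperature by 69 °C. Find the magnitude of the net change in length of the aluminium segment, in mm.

With the walls removed the bar would change length by δ_free = Σ αᵢΔT Lᵢ = 12.8×10⁻⁶×69×575 + 23.8×10⁻⁶×69×400 + 11.9×10⁻⁶×69×575 = 1.637 mm.
The walls prevent any net length change, so an axial force P (same in every segment) develops. Compatibility: P · Σ Lᵢ/(AᵢEᵢ) = δ_free.
Σ Lᵢ/(AᵢEᵢ) = 575/(825×210×10³) + 400/(2275×68×10³) + 575/(1475×34×10³) = 1.737×10⁻⁵ mm/N.
P = 1.637 / 1.737×10⁻⁵ = 94230 N = 94.23 kN, tensile.
For the aluminium segment, free thermal change = 23.8×10⁻⁶×69×400 = 0.6569 mm and elastic change from P = 94230×400/(2275×68×10³) = 0.2437 mm; these oppose, so the net change is 0.413 mm (segment shortens).

|ΔL| ≈ 0.413 mm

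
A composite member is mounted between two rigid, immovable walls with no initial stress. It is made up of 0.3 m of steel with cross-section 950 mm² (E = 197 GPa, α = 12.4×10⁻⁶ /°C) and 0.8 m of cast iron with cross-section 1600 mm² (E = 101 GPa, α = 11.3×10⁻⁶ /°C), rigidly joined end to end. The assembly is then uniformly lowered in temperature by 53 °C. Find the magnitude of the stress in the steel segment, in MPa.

If the supports were absent, the total length change would be Σ αᵢΔT Lᵢ = 12.4×10⁻⁶×53×300 + 11.3×10⁻⁶×53×800 = 0.6763 mm.
The walls prevent any net length change, so an axial force P (same in every segment) develops. Compatibility: P · Σ Lᵢ/(AᵢEᵢ) = δ_free.
The series flexibility is Σ Lᵢ/(AᵢEᵢ) = 300/(950×197×10³) + 800/(1600×101×10³) = 6.553×10⁻⁶ mm/N.
P = 0.6763 / 6.553×10⁻⁶ = 103200 N = 103.2 kN, tensile.
σ_{steel} = P / A = 103200 / 950 = 108.6 MPa.

σ ≈ 109 MPa (tensile)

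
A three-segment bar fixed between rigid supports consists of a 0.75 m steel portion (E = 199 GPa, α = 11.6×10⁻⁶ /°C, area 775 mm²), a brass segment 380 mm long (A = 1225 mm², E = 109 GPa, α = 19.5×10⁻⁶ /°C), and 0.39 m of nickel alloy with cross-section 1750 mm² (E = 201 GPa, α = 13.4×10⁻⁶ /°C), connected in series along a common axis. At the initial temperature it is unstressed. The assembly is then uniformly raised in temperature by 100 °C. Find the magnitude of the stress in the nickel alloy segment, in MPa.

With the walls removed the bar would change length by δ_free = Σ αᵢΔT Lᵢ = 11.6×10⁻⁶×100×750 + 19.5×10⁻⁶×100×380 + 13.4×10⁻⁶×100×390 = 2.134 mm.
The rigid supports impose zero overall length change; the single axial force P common to all segments must satisfy P Σ Lᵢ/(AᵢEᵢ) = δ_free.
The series flexibility is Σ Lᵢ/(AᵢEᵢ) = 750/(775×199×10³) + 380/(1225×109×10³) + 390/(1750×201×10³) = 8.818×10⁻⁶ mm/N.
Hence P = δ_free / Σ(L/AE) = 2.134/8.818×10⁻⁶ = 242 kN (compressive).
σ_{nickel alloy} = P / A = 242000 / 1750 = 138.3 MPa.

σ ≈ 138 MPa (compressive)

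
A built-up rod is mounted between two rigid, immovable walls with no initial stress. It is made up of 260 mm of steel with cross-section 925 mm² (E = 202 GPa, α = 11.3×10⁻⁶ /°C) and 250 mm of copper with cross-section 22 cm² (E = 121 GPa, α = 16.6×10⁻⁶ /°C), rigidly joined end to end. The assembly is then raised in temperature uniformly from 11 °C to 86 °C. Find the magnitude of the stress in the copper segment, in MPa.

With the walls removed the bar would change length by δ_free = Σ αᵢΔT Lᵢ = 11.3×10⁻⁶×75×260 + 16.6×10⁻⁶×75×250 = 0.5316 mm.
Since the ends are fixed, an axial force P builds up, equal in every segment, with P · Σ Lᵢ/(AᵢEᵢ) = δ_free.
Σ Lᵢ/(AᵢEᵢ) = 260/(925×202×10³) + 250/(2200×121×10³) = 2.331×10⁻⁶ mm/N.
P = 0.5316 / 2.331×10⁻⁶ = 228100 N = 228.1 kN, compressive.
σ_{copper} = P / A = 228100 / 2200 = 103.7 MPa.

σ ≈ 104 MPa (compressive)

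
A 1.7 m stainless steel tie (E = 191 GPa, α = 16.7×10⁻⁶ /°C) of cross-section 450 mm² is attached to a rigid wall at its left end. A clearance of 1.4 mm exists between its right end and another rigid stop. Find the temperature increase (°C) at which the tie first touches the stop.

Contact occurs when the free expansion equals the gap: αΔT L = 1.4 mm.
So ΔT = g/(αL) = 1.4/(16.7×10⁻⁶ × 1700) = 49.31 °C.

ΔT ≈ 49.3 °C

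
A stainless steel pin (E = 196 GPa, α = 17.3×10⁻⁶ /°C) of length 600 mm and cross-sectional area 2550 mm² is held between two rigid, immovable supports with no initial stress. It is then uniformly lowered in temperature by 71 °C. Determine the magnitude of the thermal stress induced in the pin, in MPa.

With length fixed, the mechanical strain must cancel the thermal strain αΔT = 17.3×10⁻⁶ × 71 = 1228.3×10⁻⁶.
Hence σ = E·αΔT = 196×10³ × 1228.3×10⁻⁶ = 240.7 MPa, tensile.

σ ≈ 241 MPa (tensile)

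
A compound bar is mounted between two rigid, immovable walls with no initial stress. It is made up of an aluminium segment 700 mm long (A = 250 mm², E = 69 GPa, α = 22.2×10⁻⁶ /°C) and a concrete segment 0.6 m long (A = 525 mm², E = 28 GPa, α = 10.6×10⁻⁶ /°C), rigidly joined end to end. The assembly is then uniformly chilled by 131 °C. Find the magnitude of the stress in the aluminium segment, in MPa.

σ ≈ 141 MPa (tensile)

If the supports were absent, the total length change would be Σ αᵢΔT Lᵢ = 22.2×10⁻⁶×131×700 + 10.6×10⁻⁶×131×600 = 2.869 mm.
The walls prevent any net length change, so an axial force P (same in every segment) develops. Compatibility: P · Σ Lᵢ/(AᵢEᵢ) = δ_free.
The series flexibility is Σ Lᵢ/(AᵢEᵢ) = 700/(250×69×10³) + 600/(525×28×10³) = 8.14×10⁻⁵ mm/N.
Hence P = δ_free / Σ(L/AE) = 2.869/8.14×10⁻⁵ = 35.25 kN (tensile).
σ_{aluminium} = P / A = 35250 / 250 = 141 MPa.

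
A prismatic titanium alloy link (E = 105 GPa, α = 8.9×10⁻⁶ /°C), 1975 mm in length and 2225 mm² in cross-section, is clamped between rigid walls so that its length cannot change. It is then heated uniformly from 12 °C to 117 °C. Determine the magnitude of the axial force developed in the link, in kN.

P ≈ 218 kN (compressive)

Full restraint means ε = 0, so the stress is σ = EαΔT = 105×10³ × 8.9×10⁻⁶ × 105 = 98.12 MPa.
P = AEαΔT = 2225 × 105×10³ × 8.9×10⁻⁶ × 105 = 218.3 kN (compressive).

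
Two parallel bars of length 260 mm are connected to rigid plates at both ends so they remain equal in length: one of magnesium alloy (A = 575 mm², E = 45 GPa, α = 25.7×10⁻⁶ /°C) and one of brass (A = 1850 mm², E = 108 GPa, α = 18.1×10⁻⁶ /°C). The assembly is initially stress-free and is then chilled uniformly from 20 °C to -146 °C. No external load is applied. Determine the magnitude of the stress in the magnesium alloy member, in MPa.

σ ≈ 50.3 MPa (tensile)

Equilibrium of a rigid end plate with no external load gives equal and opposite internal forces ±P in the two members. Since α_{magnesium alloy} > α_{brass}, cooling drives the magnesium alloy into tension and the brass into compression.
Compatibility of the two members (thermal + elastic change equal): (α₁ − α₂)ΔT = P·[1/(A₁E₁) + 1/(A₂E₂)].
|α₁ − α₂|·ΔT = 7.6×10⁻⁶ × 166 = 0.001262.
1/(A₁E₁) + 1/(A₂E₂) = 1/(575×45×10³) + 1/(1850×108×10³) = 4.365×10⁻⁸ N⁻¹.
So P = 0.001262 / 4.365×10⁻⁸ = 28.9 kN.
σ_{magnesium alloy} = P/A₁ = 28900/575 = 50.26 MPa, tensile.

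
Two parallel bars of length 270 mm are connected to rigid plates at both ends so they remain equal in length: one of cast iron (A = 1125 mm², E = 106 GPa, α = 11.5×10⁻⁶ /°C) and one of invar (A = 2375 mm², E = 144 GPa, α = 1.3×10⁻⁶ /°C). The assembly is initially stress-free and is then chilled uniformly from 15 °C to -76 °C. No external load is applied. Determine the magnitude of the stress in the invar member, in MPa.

Both members must finish at the same length. With the larger α, the cast iron tends to over-contract; the plates restrain it, putting the cast iron in tension and the invar in compression. With no external load the two internal forces are equal and opposite, magnitude P.
Equating the net (thermal + elastic) strains gives |α₁ − α₂|·ΔT = P·[1/(A₁E₁) + 1/(A₂E₂)].
|α₁ − α₂|·ΔT = 10.2×10⁻⁶ × 91 = 0.0009282.
1/(A₁E₁) + 1/(A₂E₂) = 1/(1125×106×10³) + 1/(2375×144×10³) = 1.131×10⁻⁸ N⁻¹.
P = 0.0009282 / 1.131×10⁻⁸ = 82070 N = 82.07 kN.
σ_{invar} = P/A₂ = 82070/2375 = 34.56 MPa, compressive.

σ ≈ 34.6 MPa (compressive)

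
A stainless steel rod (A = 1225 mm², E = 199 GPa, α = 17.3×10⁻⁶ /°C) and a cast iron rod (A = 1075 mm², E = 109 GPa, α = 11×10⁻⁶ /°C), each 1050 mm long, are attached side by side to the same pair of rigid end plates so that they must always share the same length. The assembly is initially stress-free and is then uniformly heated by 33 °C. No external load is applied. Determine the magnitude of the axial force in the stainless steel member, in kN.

Both members must finish at the same length. With the larger α, the stainless steel tends to over-expand; the plates restrain it, putting the stainless steel in compression and the cast iron in tension. With no external load the two internal forces are equal and opposite, magnitude P.
Setting the final lengths equal and cancelling L: (α₁ − α₂)ΔT = P/(A₁E₁) + P/(A₂E₂).
|α₁ − α₂|·ΔT = 6.3×10⁻⁶ × 33 = 0.0002079.
1/(A₁E₁) + 1/(A₂E₂) = 1/(1225×199×10³) + 1/(1075×109×10³) = 1.264×10⁻⁸ N⁻¹.
P = 0.0002079 / 1.264×10⁻⁸ = 16450 N = 16.45 kN.

P ≈ 16.5 kN (compressive in the stainless steel)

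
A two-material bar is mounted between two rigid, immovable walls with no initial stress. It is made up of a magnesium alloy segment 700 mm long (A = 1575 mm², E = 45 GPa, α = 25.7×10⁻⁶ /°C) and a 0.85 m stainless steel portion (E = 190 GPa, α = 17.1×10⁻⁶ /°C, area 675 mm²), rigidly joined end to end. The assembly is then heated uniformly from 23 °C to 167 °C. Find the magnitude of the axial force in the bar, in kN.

Free thermal expansion of the whole bar: Σ αᵢΔT Lᵢ = 25.7×10⁻⁶×144×700 + 17.1×10⁻⁶×144×850 = 4.684 mm.
The walls prevent any net length change, so an axial force P (same in every segment) develops. Compatibility: P · Σ Lᵢ/(AᵢEᵢ) = δ_free.
The series flexibility is Σ Lᵢ/(AᵢEᵢ) = 700/(1575×45×10³) + 850/(675×190×10³) = 1.65×10⁻⁵ mm/N.
Hence P = δ_free / Σ(L/AE) = 4.684/1.65×10⁻⁵ = 283.8 kN (compressive).

P ≈ 284 kN (compressive)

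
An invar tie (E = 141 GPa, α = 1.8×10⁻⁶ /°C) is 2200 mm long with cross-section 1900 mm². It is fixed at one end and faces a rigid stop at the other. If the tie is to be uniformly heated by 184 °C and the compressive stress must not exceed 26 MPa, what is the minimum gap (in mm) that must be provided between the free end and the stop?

With no wall the tie would lengthen by αΔT L = 1.8×10⁻⁶ × 184 × 2200 = 0.7286 mm.
At the allowable stress the elastic shortening the wall may impose is σL/E = 26 × 2200 / (141×10³) = 0.4057 mm.
So the gap has to take up the difference, g_min = δ_free − σL/E = 0.7286 − 0.4057 = 0.323 mm.

g ≈ 0.323 mm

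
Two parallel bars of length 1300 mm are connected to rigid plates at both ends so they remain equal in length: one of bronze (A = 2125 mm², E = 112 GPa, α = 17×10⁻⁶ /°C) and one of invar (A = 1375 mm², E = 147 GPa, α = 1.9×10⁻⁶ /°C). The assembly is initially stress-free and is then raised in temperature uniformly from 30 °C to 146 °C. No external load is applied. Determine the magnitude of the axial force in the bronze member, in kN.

Equilibrium of a rigid end plate with no external load gives equal and opposite internal forces ±P in the two members. Since α_{bronze} > α_{invar}, heating drives the bronze into compression and the invar into tension.
Compatibility of the two members (thermal + elastic change equal): (α₁ − α₂)ΔT = P·[1/(A₁E₁) + 1/(A₂E₂)].
|α₁ − α₂|·ΔT = 15.1×10⁻⁶ × 116 = 0.001752.
1/(A₁E₁) + 1/(A₂E₂) = 1/(2125×112×10³) + 1/(1375×147×10³) = 9.149×10⁻⁹ N⁻¹.
So P = 0.001752 / 9.149×10⁻⁹ = 191.5 kN.

P ≈ 191 kN (compressive in the bronze)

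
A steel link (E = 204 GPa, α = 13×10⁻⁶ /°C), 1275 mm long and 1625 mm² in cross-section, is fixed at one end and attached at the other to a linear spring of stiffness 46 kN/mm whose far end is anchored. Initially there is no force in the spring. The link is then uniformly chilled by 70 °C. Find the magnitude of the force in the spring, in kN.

The unrestrained thermal change is αΔT L = 13×10⁻⁶ × 70 × 1275 = 1.16 mm.
Let P be the tensile force in the spring. The link extends elastically by PL/(AE) and the spring stretches by P/k; together these equal δ_free.
So P = δ_free / [L/(AE) + 1/k] = 1.16 / [ 1275/(1625×204×10³) + 1/(46×10³) ].
P = 1.16 / 2.559×10⁻⁵ = 45350 N.

P ≈ 45.3 kN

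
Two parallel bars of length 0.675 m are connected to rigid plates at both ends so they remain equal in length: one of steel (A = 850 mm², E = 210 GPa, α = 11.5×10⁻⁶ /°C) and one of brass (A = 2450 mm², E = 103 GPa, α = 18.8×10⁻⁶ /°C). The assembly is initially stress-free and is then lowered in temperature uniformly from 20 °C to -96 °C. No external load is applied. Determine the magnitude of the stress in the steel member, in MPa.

σ ≈ 104 MPa (compressive)

Both members must finish at the same length. With the larger α, the brass tends to over-contract; the plates restrain it, putting the brass in tension and the steel in compression. With no external load the two internal forces are equal and opposite, magnitude P.
Equating the net (thermal + elastic) strains gives |α₁ − α₂|·ΔT = P·[1/(A₁E₁) + 1/(A₂E₂)].
|α₁ − α₂|·ΔT = 7.3×10⁻⁶ × 116 = 0.0008468.
1/(A₁E₁) + 1/(A₂E₂) = 1/(850×210×10³) + 1/(2450×103×10³) = 9.565×10⁻⁹ N⁻¹.
P = 0.0008468 / 9.565×10⁻⁹ = 88530 N = 88.53 kN.
σ_{steel} = P/A₁ = 88530/850 = 104.2 MPa, compressive.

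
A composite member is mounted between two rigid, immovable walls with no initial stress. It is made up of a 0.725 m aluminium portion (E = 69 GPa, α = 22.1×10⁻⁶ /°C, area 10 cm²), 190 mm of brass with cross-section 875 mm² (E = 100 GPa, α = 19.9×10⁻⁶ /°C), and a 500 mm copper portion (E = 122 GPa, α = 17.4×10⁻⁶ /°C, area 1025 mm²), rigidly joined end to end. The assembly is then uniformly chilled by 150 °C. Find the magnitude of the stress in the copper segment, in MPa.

Free thermal contraction of the whole bar: Σ αᵢΔT Lᵢ = 22.1×10⁻⁶×150×725 + 19.9×10⁻⁶×150×190 + 17.4×10⁻⁶×150×500 = 4.276 mm.
The rigid supports impose zero overall length change; the single axial force P common to all segments must satisfy P Σ Lᵢ/(AᵢEᵢ) = δ_free.
Σ Lᵢ/(AᵢEᵢ) = 725/(1000×69×10³) + 190/(875×100×10³) + 500/(1025×122×10³) = 1.668×10⁻⁵ mm/N.
P = 4.276 / 1.668×10⁻⁵ = 256400 N = 256.4 kN, tensile.
σ_{copper} = P / A = 256400 / 1025 = 250.1 MPa.

σ ≈ 250 MPa (tensile)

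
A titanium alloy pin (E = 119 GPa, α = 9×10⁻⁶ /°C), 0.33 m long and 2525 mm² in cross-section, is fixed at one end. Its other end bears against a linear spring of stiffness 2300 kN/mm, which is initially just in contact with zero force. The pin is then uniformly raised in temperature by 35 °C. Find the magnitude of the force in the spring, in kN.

P ≈ 67.8 kN

If the spring were absent the pin would lengthen by αΔT L = 9×10⁻⁶ × 35 × 330 = 0.104 mm.
Let P be the compressive force at the spring. The pin shortens elastically by PL/(AE) and the spring compresses by P/k; together these equal δ_free.
So P = δ_free / [L/(AE) + 1/k] = 0.104 / [ 330/(2525×119×10³) + 1/(2300×10³) ].
P = 0.104 / 1.533×10⁻⁶ = 67810 N.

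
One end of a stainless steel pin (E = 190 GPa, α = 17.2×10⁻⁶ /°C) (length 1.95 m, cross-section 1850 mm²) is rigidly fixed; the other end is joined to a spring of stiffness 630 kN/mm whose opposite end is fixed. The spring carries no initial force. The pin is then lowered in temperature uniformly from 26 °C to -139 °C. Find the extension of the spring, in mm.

Free thermal contraction: δ_free = αΔT L = 17.2×10⁻⁶ × 165 × 1950 = 5.534 mm.
With a force P in the spring, the elastic change of the pin is PL/(AE) and that of the spring is P/k; compatibility requires their sum to equal δ_free.
So P = δ_free / [L/(AE) + 1/k] = 5.534 / [ 1950/(1850×190×10³) + 1/(630×10³) ].
P = 5.534 / 7.135×10⁻⁶ = 775600 N.
Spring extension = P/k = 775600/(630×10³) = 1.231 mm.

δ ≈ 1.23 mm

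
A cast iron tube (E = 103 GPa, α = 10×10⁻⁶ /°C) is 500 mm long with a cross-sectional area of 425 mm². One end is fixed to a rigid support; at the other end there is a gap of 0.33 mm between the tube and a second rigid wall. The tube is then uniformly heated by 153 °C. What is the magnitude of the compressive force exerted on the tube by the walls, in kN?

P ≈ 38.1 kN

Free thermal elongation = αΔT L = 10×10⁻⁶ × 153 × 500 = 0.765 mm.
The gap closes (δ_free > 0.33 mm) and the wall then resists a further 0.765 − 0.33 = 0.435 mm of expansion.
Compatibility: PL/(AE) = 0.435 mm, so σ = P/A = E × (0.435/500) = 89.61 MPa.
P = σA = 89.61 × 425 = 38.08 kN.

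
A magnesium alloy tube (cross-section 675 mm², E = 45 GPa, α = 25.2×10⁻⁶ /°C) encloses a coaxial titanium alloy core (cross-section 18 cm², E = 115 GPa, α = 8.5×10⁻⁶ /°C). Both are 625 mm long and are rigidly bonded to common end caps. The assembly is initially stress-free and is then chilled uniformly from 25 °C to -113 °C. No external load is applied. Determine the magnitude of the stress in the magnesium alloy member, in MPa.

The magnesium alloy has the larger α, so on cooling it would change length more than the titanium alloy if both were free. The rigid plates force a common final length, so the magnesium alloy is put into tension and the titanium alloy into compression, with equal and opposite forces P (no external load).
Equating the net (thermal + elastic) strains gives |α₁ − α₂|·ΔT = P·[1/(A₁E₁) + 1/(A₂E₂)].
|α₁ − α₂|·ΔT = 16.7×10⁻⁶ × 138 = 0.002305.
1/(A₁E₁) + 1/(A₂E₂) = 1/(675×45×10³) + 1/(1800×115×10³) = 3.775×10⁻⁸ N⁻¹.
P = 0.002305 / 3.775×10⁻⁸ = 61040 N = 61.04 kN.
σ_{magnesium alloy} = P/A₁ = 61040/675 = 90.44 MPa, tensile.

σ ≈ 90.4 MPa (tensile)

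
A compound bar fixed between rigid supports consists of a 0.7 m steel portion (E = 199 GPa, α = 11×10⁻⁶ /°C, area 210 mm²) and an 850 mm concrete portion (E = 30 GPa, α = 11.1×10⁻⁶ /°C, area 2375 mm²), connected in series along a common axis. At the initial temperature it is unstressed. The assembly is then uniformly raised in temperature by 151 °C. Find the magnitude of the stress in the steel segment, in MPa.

σ ≈ 430 MPa (compressive)

With the walls removed the bar would change length by δ_free = Σ αᵢΔT Lᵢ = 11×10⁻⁶×151×700 + 11.1×10⁻⁶×151×850 = 2.587 mm.
The walls prevent any net length change, so an axial force P (same in every segment) develops. Compatibility: P · Σ Lᵢ/(AᵢEᵢ) = δ_free.
The series flexibility is Σ Lᵢ/(AᵢEᵢ) = 700/(210×199×10³) + 850/(2375×30×10³) = 2.868×10⁻⁵ mm/N.
So P = 2.587 / 2.868×10⁻⁵ = 90.21 kN, compressive.
σ_{steel} = P / A = 90210 / 210 = 429.6 MPa.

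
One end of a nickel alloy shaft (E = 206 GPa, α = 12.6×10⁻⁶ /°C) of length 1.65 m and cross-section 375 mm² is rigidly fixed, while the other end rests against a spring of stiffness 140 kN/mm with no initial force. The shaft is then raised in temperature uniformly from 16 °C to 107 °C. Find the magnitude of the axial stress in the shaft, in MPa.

If the spring were absent the shaft would lengthen by αΔT L = 12.6×10⁻⁶ × 91 × 1650 = 1.892 mm.
Let P be the compressive force at the spring. The shaft shortens elastically by PL/(AE) and the spring compresses by P/k; together these equal δ_free.
So P = δ_free / [L/(AE) + 1/k] = 1.892 / [ 1650/(375×206×10³) + 1/(140×10³) ].
P = 1.892 / 2.85×10⁻⁵ = 66380 N.
σ = P/A = 66380/375 = 177 MPa.

σ ≈ 177 MPa (compressive)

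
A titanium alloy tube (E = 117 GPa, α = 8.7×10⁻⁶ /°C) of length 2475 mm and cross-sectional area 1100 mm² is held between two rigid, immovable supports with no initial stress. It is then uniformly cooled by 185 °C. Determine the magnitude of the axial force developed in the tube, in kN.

P ≈ 207 kN (tensile)

The ends cannot move, so σ = EαΔT = 117×10³ × 8.7×10⁻⁶ × 185 = 188.3 MPa.
P = AEαΔT = 1100 × 117×10³ × 8.7×10⁻⁶ × 185 = 207.1 kN (tensile).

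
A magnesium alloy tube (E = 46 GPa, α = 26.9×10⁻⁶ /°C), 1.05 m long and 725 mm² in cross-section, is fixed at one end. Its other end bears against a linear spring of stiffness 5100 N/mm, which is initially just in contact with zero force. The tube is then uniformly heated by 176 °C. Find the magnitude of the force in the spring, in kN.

If the spring were absent the tube would lengthen by αΔT L = 26.9×10⁻⁶ × 176 × 1050 = 4.971 mm.
Let P be the compressive force at the spring. The tube shortens elastically by PL/(AE) and the spring compresses by P/k; together these equal δ_free.
P [ L/(AE) + 1/k ] = δ_free → P [ 1050/(725×46×10³) + 1/(5100) ] = 4.971.
P = 4.971 / 0.0002276 = 21850 N.

P ≈ 21.8 kN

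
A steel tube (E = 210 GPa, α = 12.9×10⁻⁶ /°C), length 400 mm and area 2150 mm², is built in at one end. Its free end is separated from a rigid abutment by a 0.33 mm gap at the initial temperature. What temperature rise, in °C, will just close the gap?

ΔT ≈ 64 °C

Contact occurs when the free expansion equals the gap: αΔT L = 0.33 mm.
So ΔT = g/(αL) = 0.33/(12.9×10⁻⁶ × 400) = 63.95 °C.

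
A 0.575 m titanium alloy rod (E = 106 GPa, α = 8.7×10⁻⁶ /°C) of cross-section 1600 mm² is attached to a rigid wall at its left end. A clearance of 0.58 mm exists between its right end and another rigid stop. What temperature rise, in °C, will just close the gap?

Contact occurs when the free expansion equals the gap: αΔT L = 0.58 mm.
So ΔT = g/(αL) = 0.58/(8.7×10⁻⁶ × 575) = 115.9 °C.

ΔT ≈ 116 °C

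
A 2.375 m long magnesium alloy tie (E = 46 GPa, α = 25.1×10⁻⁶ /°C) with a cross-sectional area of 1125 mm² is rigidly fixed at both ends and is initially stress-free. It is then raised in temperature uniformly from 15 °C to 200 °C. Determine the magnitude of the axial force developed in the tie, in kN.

The ends cannot move, so σ = EαΔT = 46×10³ × 25.1×10⁻⁶ × 185 = 213.6 MPa.
Axial force P = σA = 213.6 × 1125 = 240300 N = 240.3 kN, compressive.

P ≈ 240 kN (compressive)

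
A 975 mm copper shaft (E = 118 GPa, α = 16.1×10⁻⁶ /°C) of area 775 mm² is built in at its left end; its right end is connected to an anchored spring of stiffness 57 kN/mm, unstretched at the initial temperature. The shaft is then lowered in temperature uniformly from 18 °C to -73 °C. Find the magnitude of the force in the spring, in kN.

Free thermal contraction: δ_free = αΔT L = 16.1×10⁻⁶ × 91 × 975 = 1.428 mm.
Let P be the tensile force in the spring. The shaft extends elastically by PL/(AE) and the spring stretches by P/k; together these equal δ_free.
So P = δ_free / [L/(AE) + 1/k] = 1.428 / [ 975/(775×118×10³) + 1/(57×10³) ].
P = 1.428 / 2.821×10⁻⁵ = 50650 N.

P ≈ 50.6 kN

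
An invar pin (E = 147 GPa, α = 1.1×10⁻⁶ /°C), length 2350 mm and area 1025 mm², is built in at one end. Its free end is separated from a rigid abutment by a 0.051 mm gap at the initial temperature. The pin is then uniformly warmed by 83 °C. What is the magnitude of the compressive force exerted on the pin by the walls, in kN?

P ≈ 10.5 kN

If the wall were absent the pin would grow by αΔT L = 1.1×10⁻⁶ × 83 × 2350 = 0.2146 mm.
After closing the 0.051 mm clearance, 0.2146 − 0.051 = 0.1636 mm of expansion remains to be suppressed by the wall.
Compatibility: PL/(AE) = 0.1636 mm, so σ = P/A = E × (0.1636/2350) = 10.23 MPa.
Force on the wall = σA = 10.23 × 1025 mm² = 10.49 kN.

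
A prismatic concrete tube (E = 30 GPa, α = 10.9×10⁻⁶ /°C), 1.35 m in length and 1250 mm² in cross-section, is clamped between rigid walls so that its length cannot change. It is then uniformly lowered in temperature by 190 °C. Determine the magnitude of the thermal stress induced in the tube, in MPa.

With length fixed, the mechanical strain must cancel the thermal strain αΔT = 10.9×10⁻⁶ × 190 = 2071×10⁻⁶.
The stress required to suppress this strain is σ = Eε = 30×10³ × 2071×10⁻⁶ = 62.13 MPa, tensile since the tube is trying to contract.

σ ≈ 62.1 MPa (tensile)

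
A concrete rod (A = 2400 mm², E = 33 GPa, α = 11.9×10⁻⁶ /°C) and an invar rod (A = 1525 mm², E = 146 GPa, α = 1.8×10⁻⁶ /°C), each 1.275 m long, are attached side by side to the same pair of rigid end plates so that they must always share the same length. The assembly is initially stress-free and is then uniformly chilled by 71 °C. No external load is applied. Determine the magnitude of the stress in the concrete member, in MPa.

σ ≈ 17.5 MPa (tensile)

Both members must finish at the same length. With the larger α, the concrete tends to over-contract; the plates restrain it, putting the concrete in tension and the invar in compression. With no external load the two internal forces are equal and opposite, magnitude P.
Equating the net (thermal + elastic) strains gives |α₁ − α₂|·ΔT = P·[1/(A₁E₁) + 1/(A₂E₂)].
|α₁ − α₂|·ΔT = 10.1×10⁻⁶ × 71 = 0.0007171.
1/(A₁E₁) + 1/(A₂E₂) = 1/(2400×33×10³) + 1/(1525×146×10³) = 1.712×10⁻⁸ N⁻¹.
P = 0.0007171 / 1.712×10⁻⁸ = 41890 N = 41.89 kN.
σ_{concrete} = P/A₁ = 41890/2400 = 17.46 MPa, tensile.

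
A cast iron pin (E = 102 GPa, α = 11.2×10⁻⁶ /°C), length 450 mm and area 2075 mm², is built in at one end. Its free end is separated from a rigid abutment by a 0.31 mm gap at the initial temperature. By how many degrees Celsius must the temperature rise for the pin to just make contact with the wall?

ΔT ≈ 61.5 °C

The gap closes when αΔT L = 0.31 mm, since the pin is still unstressed at that instant.
ΔT = 0.31 / (11.2×10⁻⁶ × 450) = 61.51 °C.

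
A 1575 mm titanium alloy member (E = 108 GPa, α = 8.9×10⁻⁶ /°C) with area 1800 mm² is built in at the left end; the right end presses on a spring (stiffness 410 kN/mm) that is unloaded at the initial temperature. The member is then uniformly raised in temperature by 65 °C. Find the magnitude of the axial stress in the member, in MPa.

σ ≈ 48 MPa (compressive)

Free thermal expansion: δ_free = αΔT L = 8.9×10⁻⁶ × 65 × 1575 = 0.9111 mm.
Let P be the compressive force at the spring. The member shortens elastically by PL/(AE) and the spring compresses by P/k; together these equal δ_free.
P [ L/(AE) + 1/k ] = δ_free → P [ 1575/(1800×108×10³) + 1/(410×10³) ] = 0.9111.
P = 0.9111 / 1.054×10⁻⁵ = 86440 N.
σ = P/A = 86440/1800 = 48.02 MPa.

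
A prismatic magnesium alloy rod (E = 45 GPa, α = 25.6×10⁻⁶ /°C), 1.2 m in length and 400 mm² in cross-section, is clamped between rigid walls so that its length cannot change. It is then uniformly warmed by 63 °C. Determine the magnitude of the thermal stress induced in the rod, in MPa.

σ ≈ 72.6 MPa (compressive)

The supports are rigid, so the total axial strain is zero. The restrained thermal strain is ε = αΔT = 25.6×10⁻⁶ × 63 = 1612.8×10⁻⁶.
The stress required to suppress this strain is σ = Eε = 45×10³ × 1612.8×10⁻⁶ = 72.58 MPa, compressive since the rod is trying to expand.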